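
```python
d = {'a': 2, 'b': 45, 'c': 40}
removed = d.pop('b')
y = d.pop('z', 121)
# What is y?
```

After line 1: d = {'a': 2, 'b': 45, 'c': 40}
After line 2 (pop 'b' returns 45): d = {'a': 2, 'c': 40}, removed = 45
After line 3 (pop 'z' missing, returns default 121): d = {'a': 2, 'c': 40}, y = 121

121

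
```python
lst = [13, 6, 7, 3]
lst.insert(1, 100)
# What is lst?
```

[13, 100, 6, 7, 3]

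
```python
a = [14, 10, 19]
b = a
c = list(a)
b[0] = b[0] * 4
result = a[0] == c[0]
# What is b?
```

After line 1: a = [14, 10, 19]
After line 2 (b = a, alias): a = [14, 10, 19], b = [14, 10, 19]
After line 3 (c = list(a) is a copy, new object): c = [14, 10, 19]
After line 4 (b[0] = 14 * 4 = 56; mutates shared a/b): a = b = [56, 10, 19], c = [14, 10, 19]
After line 5 (a[0] = 56, c[0] = 14; result = False)

[56, 10, 19]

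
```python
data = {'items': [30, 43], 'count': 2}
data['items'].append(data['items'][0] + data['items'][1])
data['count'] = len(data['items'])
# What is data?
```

After line 1: data = {'items': [30, 43], 'count': 2}
After line 2 (append 30 + 43 = 73): data = {'items': [30, 43, 73], 'count': 2}
After line 3 (count = len(items) = 3): data = {'items': [30, 43, 73], 'count': 3}

{'items': [30, 43, 73], 'count': 3}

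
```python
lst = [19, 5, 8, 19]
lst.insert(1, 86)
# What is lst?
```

[19, 86, 5, 8, 19]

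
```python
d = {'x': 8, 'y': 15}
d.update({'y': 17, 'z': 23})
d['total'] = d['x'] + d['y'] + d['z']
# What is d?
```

After line 1: d = {'x': 8, 'y': 15}
After line 2 (y overwritten, z added): d = {'x': 8, 'y': 17, 'z': 23}
After line 3 (total = 8 + 17 + 23 = 48): d = {'x': 8, 'y': 17, 'z': 23, 'total': 48}

{'x': 8, 'y': 17, 'z': 23, 'total': 48}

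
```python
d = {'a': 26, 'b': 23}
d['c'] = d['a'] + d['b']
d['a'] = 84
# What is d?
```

After line 1: d = {'a': 26, 'b': 23}
After line 2 (d['c'] = 26 + 23): d = {'a': 26, 'b': 23, 'c': 49}
After line 3: d = {'a': 84, 'b': 23, 'c': 49}

{'a': 84, 'b': 23, 'c': 49}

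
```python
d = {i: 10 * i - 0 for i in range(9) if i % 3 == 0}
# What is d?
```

{0: 0, 3: 30, 6: 60}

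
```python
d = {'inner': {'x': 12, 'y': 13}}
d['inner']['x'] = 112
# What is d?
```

After line 1: d = {'inner': {'x': 12, 'y': 13}}
After line 2 (inner x overwritten): d = {'inner': {'x': 112, 'y': 13}}

{'inner': {'x': 112, 'y': 13}}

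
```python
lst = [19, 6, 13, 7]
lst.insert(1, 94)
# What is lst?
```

[19, 94, 6, 13, 7]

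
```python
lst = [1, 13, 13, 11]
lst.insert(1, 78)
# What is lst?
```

[1, 78, 13, 13, 11]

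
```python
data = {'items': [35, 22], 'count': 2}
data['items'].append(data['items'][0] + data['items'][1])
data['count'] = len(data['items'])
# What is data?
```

After line 1: data = {'items': [35, 22], 'count': 2}
After line 2 (append 35 + 22 = 57): data = {'items': [35, 22, 57], 'count': 2}
After line 3 (count = len(items) = 3): data = {'items': [35, 22, 57], 'count': 3}

{'items': [35, 22, 57], 'count': 3}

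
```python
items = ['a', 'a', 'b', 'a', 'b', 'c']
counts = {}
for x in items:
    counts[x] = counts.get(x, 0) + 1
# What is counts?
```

Initial: counts = {}, items = ['a', 'a', 'b', 'a', 'b', 'c']
See 'a': counts = {'a': 1}
See 'a': counts = {'a': 2}
See 'b': counts = {'a': 2, 'b': 1}
See 'a': counts = {'a': 3, 'b': 1}
See 'b': counts = {'a': 3, 'b': 2}
See 'c': counts = {'a': 3, 'b': 2, 'c': 1}

{'a': 3, 'b': 2, 'c': 1}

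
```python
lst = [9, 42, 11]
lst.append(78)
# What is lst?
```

[9, 42, 11, 78]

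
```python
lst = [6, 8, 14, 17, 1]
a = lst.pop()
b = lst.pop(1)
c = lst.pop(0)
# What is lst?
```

After line 1: lst = [6, 8, 14, 17, 1]
After line 2 (pop() -> a = 1): lst = [6, 8, 14, 17]
After line 3 (pop(1) -> b = 8): lst = [6, 14, 17]
After line 4 (pop(0) -> c = 6): lst = [14, 17]

[14, 17]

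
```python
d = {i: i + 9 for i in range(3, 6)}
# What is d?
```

{3: 12, 4: 13, 5: 14}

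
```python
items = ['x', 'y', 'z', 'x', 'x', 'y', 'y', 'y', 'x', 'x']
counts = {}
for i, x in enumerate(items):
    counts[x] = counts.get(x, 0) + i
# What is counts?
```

Initial: counts = {}, items = ['x', 'y', 'z', 'x', 'x', 'y', 'y', 'y', 'x', 'x']
i=0, x='x': counts = {'x': 0}
i=1, x='y': counts = {'x': 0, 'y': 1}
i=2, x='z': counts = {'x': 0, 'y': 1, 'z': 2}
i=3, x='x': counts = {'x': 3, 'y': 1, 'z': 2}
i=4, x='x': counts = {'x': 7, 'y': 1, 'z': 2}
i=5, x='y': counts = {'x': 7, 'y': 6, 'z': 2}
i=6, x='y': counts = {'x': 7, 'y': 12, 'z': 2}
i=7, x='y': counts = {'x': 7, 'y': 19, 'z': 2}
i=8, x='x': counts = {'x': 15, 'y': 19, 'z': 2}
i=9, x='x': counts = {'x': 24, 'y': 19, 'z': 2}

{'x': 24, 'y': 19, 'z': 2}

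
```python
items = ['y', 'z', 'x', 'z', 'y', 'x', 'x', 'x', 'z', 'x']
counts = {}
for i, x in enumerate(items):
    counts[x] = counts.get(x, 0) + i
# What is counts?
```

Initial: counts = {}, items = ['y', 'z', 'x', 'z', 'y', 'x', 'x', 'x', 'z', 'x']
i=0, x='y': counts = {'y': 0}
i=1, x='z': counts = {'y': 0, 'z': 1}
i=2, x='x': counts = {'y': 0, 'z': 1, 'x': 2}
i=3, x='z': counts = {'y': 0, 'z': 4, 'x': 2}
i=4, x='y': counts = {'y': 4, 'z': 4, 'x': 2}
i=5, x='x': counts = {'y': 4, 'z': 4, 'x': 7}
i=6, x='x': counts = {'y': 4, 'z': 4, 'x': 13}
i=7, x='x': counts = {'y': 4, 'z': 4, 'x': 20}
i=8, x='z': counts = {'y': 4, 'z': 12, 'x': 20}
i=9, x='x': counts = {'y': 4, 'z': 12, 'x': 29}

{'y': 4, 'z': 12, 'x': 29}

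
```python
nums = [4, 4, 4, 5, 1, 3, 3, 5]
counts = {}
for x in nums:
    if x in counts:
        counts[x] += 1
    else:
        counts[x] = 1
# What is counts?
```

Initial: counts = {}, nums = [4, 4, 4, 5, 1, 3, 3, 5]
See 4: counts = {4: 1}
See 4: counts = {4: 2}
See 4: counts = {4: 3}
See 5: counts = {4: 3, 5: 1}
See 1: counts = {4: 3, 5: 1, 1: 1}
See 3: counts = {4: 3, 5: 1, 1: 1, 3: 1}
See 3: counts = {4: 3, 5: 1, 1: 1, 3: 2}
See 5: counts = {4: 3, 5: 2, 1: 1, 3: 2}

{4: 3, 5: 2, 1: 1, 3: 2}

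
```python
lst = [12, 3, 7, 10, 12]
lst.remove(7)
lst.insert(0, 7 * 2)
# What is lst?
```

After line 1: lst = [12, 3, 7, 10, 12]
After line 2 (remove first 7): lst = [12, 3, 10, 12]
After line 3 (insert 14 at index 0): lst = [14, 12, 3, 10, 12]

[14, 12, 3, 10, 12]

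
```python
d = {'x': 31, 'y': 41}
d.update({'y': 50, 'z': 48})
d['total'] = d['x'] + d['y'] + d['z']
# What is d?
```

After line 1: d = {'x': 31, 'y': 41}
After line 2 (y overwritten, z added): d = {'x': 31, 'y': 50, 'z': 48}
After line 3 (total = 31 + 50 + 48 = 129): d = {'x': 31, 'y': 50, 'z': 48, 'total': 129}

{'x': 31, 'y': 50, 'z': 48, 'total': 129}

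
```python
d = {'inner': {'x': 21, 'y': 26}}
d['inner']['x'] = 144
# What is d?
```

After line 1: d = {'inner': {'x': 21, 'y': 26}}
After line 2 (inner x overwritten): d = {'inner': {'x': 144, 'y': 26}}

{'inner': {'x': 144, 'y': 26}}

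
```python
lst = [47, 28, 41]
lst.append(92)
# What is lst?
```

[47, 28, 41, 92]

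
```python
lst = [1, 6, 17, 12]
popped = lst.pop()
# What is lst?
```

[1, 6, 17]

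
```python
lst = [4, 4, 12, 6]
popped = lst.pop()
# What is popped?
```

6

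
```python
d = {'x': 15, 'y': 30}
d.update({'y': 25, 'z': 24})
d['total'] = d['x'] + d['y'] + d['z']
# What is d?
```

After line 1: d = {'x': 15, 'y': 30}
After line 2 (y overwritten, z added): d = {'x': 15, 'y': 25, 'z': 24}
After line 3 (total = 15 + 25 + 24 = 64): d = {'x': 15, 'y': 25, 'z': 24, 'total': 64}

{'x': 15, 'y': 25, 'z': 24, 'total': 64}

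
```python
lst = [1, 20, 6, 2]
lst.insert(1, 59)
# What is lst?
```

[1, 59, 20, 6, 2]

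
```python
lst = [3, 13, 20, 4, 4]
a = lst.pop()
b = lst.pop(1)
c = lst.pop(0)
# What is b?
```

After line 1: lst = [3, 13, 20, 4, 4]
After line 2 (pop() -> a = 4): lst = [3, 13, 20, 4]
After line 3 (pop(1) -> b = 13): lst = [3, 20, 4]
After line 4 (pop(0) -> c = 3): lst = [20, 4]

13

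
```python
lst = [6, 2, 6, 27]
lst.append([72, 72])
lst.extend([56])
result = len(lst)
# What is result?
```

After line 1: lst = [6, 2, 6, 27]
After line 2 (append adds [72, 72] as single element): lst = [6, 2, 6, 27, [72, 72]]
After line 3 (extend unpacks [56], adds 56): lst = [6, 2, 6, 27, [72, 72], 56]
After line 4: result = len(lst) = 6

6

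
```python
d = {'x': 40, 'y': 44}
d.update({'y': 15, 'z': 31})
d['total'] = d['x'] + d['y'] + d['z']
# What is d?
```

After line 1: d = {'x': 40, 'y': 44}
After line 2 (y overwritten, z added): d = {'x': 40, 'y': 15, 'z': 31}
After line 3 (total = 40 + 15 + 31 = 86): d = {'x': 40, 'y': 15, 'z': 31, 'total': 86}

{'x': 40, 'y': 15, 'z': 31, 'total': 86}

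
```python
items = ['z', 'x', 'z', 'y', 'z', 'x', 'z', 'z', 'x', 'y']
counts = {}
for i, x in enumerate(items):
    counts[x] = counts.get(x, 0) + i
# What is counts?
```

Initial: counts = {}, items = ['z', 'x', 'z', 'y', 'z', 'x', 'z', 'z', 'x', 'y']
i=0, x='z': counts = {'z': 0}
i=1, x='x': counts = {'z': 0, 'x': 1}
i=2, x='z': counts = {'z': 2, 'x': 1}
i=3, x='y': counts = {'z': 2, 'x': 1, 'y': 3}
i=4, x='z': counts = {'z': 6, 'x': 1, 'y': 3}
i=5, x='x': counts = {'z': 6, 'x': 6, 'y': 3}
i=6, x='z': counts = {'z': 12, 'x': 6, 'y': 3}
i=7, x='z': counts = {'z': 19, 'x': 6, 'y': 3}
i=8, x='x': counts = {'z': 19, 'x': 14, 'y': 3}
i=9, x='y': counts = {'z': 19, 'x': 14, 'y': 12}

{'z': 19, 'x': 14, 'y': 12}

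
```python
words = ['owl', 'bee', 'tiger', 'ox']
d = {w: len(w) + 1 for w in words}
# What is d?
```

{'owl': 4, 'bee': 4, 'tiger': 6, 'ox': 3}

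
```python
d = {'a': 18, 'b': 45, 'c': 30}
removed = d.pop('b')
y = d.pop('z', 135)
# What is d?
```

After line 1: d = {'a': 18, 'b': 45, 'c': 30}
After line 2 (pop 'b' returns 45): d = {'a': 18, 'c': 30}, removed = 45
After line 3 (pop 'z' missing, returns default 135): d = {'a': 18, 'c': 30}, y = 135

{'a': 18, 'c': 30}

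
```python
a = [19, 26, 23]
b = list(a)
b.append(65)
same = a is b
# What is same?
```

After line 1: a = [19, 26, 23]
After line 2 (b = list(a) is a shallow copy, new object): a = [19, 26, 23], b = [19, 26, 23]
After line 3 (append only mutates b): a = [19, 26, 23], b = [19, 26, 23, 65]
After line 4 (same = a is b; different objects -> False): same = False

False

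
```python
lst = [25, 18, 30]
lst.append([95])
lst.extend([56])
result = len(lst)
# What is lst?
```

After line 1: lst = [25, 18, 30]
After line 2 (append adds [95] as single element): lst = [25, 18, 30, [95]]
After line 3 (extend unpacks [56], adds 56): lst = [25, 18, 30, [95], 56]
After line 4: result = len(lst) = 5

[25, 18, 30, [95], 56]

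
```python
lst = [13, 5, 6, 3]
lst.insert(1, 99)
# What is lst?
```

[13, 99, 5, 6, 3]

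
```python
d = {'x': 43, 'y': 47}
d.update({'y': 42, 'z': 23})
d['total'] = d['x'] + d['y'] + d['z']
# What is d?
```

After line 1: d = {'x': 43, 'y': 47}
After line 2 (y overwritten, z added): d = {'x': 43, 'y': 42, 'z': 23}
After line 3 (total = 43 + 42 + 23 = 108): d = {'x': 43, 'y': 42, 'z': 23, 'total': 108}

{'x': 43, 'y': 42, 'z': 23, 'total': 108}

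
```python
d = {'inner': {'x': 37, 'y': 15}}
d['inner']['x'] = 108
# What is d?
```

After line 1: d = {'inner': {'x': 37, 'y': 15}}
After line 2 (inner x overwritten): d = {'inner': {'x': 108, 'y': 15}}

{'inner': {'x': 108, 'y': 15}}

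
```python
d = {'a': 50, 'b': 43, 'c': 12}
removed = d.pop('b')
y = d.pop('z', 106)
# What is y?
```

After line 1: d = {'a': 50, 'b': 43, 'c': 12}
After line 2 (pop 'b' returns 43): d = {'a': 50, 'c': 12}, removed = 43
After line 3 (pop 'z' missing, returns default 106): d = {'a': 50, 'c': 12}, y = 106

106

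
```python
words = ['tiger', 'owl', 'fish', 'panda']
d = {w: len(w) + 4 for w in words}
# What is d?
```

{'tiger': 9, 'owl': 7, 'fish': 8, 'panda': 9}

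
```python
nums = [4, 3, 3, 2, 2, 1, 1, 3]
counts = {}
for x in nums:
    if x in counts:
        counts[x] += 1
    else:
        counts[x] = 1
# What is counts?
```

Initial: counts = {}, nums = [4, 3, 3, 2, 2, 1, 1, 3]
See 4: counts = {4: 1}
See 3: counts = {4: 1, 3: 1}
See 3: counts = {4: 1, 3: 2}
See 2: counts = {4: 1, 3: 2, 2: 1}
See 2: counts = {4: 1, 3: 2, 2: 2}
See 1: counts = {4: 1, 3: 2, 2: 2, 1: 1}
See 1: counts = {4: 1, 3: 2, 2: 2, 1: 2}
See 3: counts = {4: 1, 3: 3, 2: 2, 1: 2}

{4: 1, 3: 3, 2: 2, 1: 2}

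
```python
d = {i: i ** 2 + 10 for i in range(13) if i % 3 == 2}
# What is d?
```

{2: 14, 5: 35, 8: 74, 11: 131}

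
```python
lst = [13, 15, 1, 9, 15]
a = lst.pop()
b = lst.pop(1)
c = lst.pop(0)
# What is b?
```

After line 1: lst = [13, 15, 1, 9, 15]
After line 2 (pop() -> a = 15): lst = [13, 15, 1, 9]
After line 3 (pop(1) -> b = 15): lst = [13, 1, 9]
After line 4 (pop(0) -> c = 13): lst = [1, 9]

15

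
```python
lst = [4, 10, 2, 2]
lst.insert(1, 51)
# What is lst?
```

[4, 51, 10, 2, 2]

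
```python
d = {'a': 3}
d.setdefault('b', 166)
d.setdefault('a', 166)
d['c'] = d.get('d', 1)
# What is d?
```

After line 1: d = {'a': 3}
After line 2 (setdefault adds 'b'=166): d = {'a': 3, 'b': 166}
After line 3 (setdefault 'a' no-op, already exists): d = {'a': 3, 'b': 166}
After line 4 (get('d', 1) returns default since 'd' not in d): d = {'a': 3, 'b': 166, 'c': 1}

{'a': 3, 'b': 166, 'c': 1}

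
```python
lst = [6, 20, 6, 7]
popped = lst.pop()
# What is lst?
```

[6, 20, 6]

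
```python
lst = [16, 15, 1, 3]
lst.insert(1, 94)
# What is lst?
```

[16, 94, 15, 1, 3]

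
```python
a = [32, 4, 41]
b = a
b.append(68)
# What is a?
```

After line 1: a = [32, 4, 41]
After line 2 (b = a is an alias, same object): a = [32, 4, 41], b = [32, 4, 41]
After line 3 (b.append mutates the shared list): a = [32, 4, 41, 68], b = [32, 4, 41, 68]

[32, 4, 41, 68]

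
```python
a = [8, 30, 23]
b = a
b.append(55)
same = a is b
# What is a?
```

After line 1: a = [8, 30, 23]
After line 2 (b = a is an alias, same object): a = [8, 30, 23], b = [8, 30, 23]
After line 3 (b.append mutates the shared list): a = [8, 30, 23, 55], b = [8, 30, 23, 55]
After line 4 (same = a is b; same object -> True): same = True

[8, 30, 23, 55]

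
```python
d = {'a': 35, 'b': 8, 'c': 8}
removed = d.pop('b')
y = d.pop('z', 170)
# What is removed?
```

After line 1: d = {'a': 35, 'b': 8, 'c': 8}
After line 2 (pop 'b' returns 8): d = {'a': 35, 'c': 8}, removed = 8
After line 3 (pop 'z' missing, returns default 170): d = {'a': 35, 'c': 8}, y = 170

8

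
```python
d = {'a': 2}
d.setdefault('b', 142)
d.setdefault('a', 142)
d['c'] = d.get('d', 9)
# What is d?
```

After line 1: d = {'a': 2}
After line 2 (setdefault adds 'b'=142): d = {'a': 2, 'b': 142}
After line 3 (setdefault 'a' no-op, already exists): d = {'a': 2, 'b': 142}
After line 4 (get('d', 9) returns default since 'd' not in d): d = {'a': 2, 'b': 142, 'c': 9}

{'a': 2, 'b': 142, 'c': 9}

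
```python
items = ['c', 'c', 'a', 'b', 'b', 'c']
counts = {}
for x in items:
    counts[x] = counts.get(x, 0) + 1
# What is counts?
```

Initial: counts = {}, items = ['c', 'c', 'a', 'b', 'b', 'c']
See 'c': counts = {'c': 1}
See 'c': counts = {'c': 2}
See 'a': counts = {'c': 2, 'a': 1}
See 'b': counts = {'c': 2, 'a': 1, 'b': 1}
See 'b': counts = {'c': 2, 'a': 1, 'b': 2}
See 'c': counts = {'c': 3, 'a': 1, 'b': 2}

{'c': 3, 'a': 1, 'b': 2}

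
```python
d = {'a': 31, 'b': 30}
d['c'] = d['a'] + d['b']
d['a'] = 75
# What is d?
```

After line 1: d = {'a': 31, 'b': 30}
After line 2 (d['c'] = 31 + 30): d = {'a': 31, 'b': 30, 'c': 61}
After line 3: d = {'a': 75, 'b': 30, 'c': 61}

{'a': 75, 'b': 30, 'c': 61}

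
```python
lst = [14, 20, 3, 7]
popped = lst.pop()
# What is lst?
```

[14, 20, 3]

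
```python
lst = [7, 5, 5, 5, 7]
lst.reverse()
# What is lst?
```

[7, 5, 5, 5, 7]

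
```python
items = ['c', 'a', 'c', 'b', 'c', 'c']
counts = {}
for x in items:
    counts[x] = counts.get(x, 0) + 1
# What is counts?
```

Initial: counts = {}, items = ['c', 'a', 'c', 'b', 'c', 'c']
See 'c': counts = {'c': 1}
See 'a': counts = {'c': 1, 'a': 1}
See 'c': counts = {'c': 2, 'a': 1}
See 'b': counts = {'c': 2, 'a': 1, 'b': 1}
See 'c': counts = {'c': 3, 'a': 1, 'b': 1}
See 'c': counts = {'c': 4, 'a': 1, 'b': 1}

{'c': 4, 'a': 1, 'b': 1}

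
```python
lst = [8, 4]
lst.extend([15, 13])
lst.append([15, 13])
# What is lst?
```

After line 1: lst = [8, 4]
After line 2 (extend unpacks [15, 13]): lst = [8, 4, 15, 13]
After line 3 (append adds [15, 13] as single element): lst = [8, 4, 15, 13, [15, 13]]

[8, 4, 15, 13, [15, 13]]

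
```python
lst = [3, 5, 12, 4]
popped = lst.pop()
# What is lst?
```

[3, 5, 12]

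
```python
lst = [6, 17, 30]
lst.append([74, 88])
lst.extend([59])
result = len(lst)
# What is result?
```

After line 1: lst = [6, 17, 30]
After line 2 (append adds [74, 88] as single element): lst = [6, 17, 30, [74, 88]]
After line 3 (extend unpacks [59], adds 59): lst = [6, 17, 30, [74, 88], 59]
After line 4: result = len(lst) = 5

5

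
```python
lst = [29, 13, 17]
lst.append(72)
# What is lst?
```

[29, 13, 17, 72]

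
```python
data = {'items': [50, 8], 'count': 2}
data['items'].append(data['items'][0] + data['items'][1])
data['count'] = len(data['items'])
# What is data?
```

After line 1: data = {'items': [50, 8], 'count': 2}
After line 2 (append 50 + 8 = 58): data = {'items': [50, 8, 58], 'count': 2}
After line 3 (count = len(items) = 3): data = {'items': [50, 8, 58], 'count': 3}

{'items': [50, 8, 58], 'count': 3}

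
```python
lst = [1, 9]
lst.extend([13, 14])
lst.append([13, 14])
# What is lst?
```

After line 1: lst = [1, 9]
After line 2 (extend unpacks [13, 14]): lst = [1, 9, 13, 14]
After line 3 (append adds [13, 14] as single element): lst = [1, 9, 13, 14, [13, 14]]

[1, 9, 13, 14, [13, 14]]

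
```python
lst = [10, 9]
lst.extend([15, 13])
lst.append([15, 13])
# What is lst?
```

After line 1: lst = [10, 9]
After line 2 (extend unpacks [15, 13]): lst = [10, 9, 15, 13]
After line 3 (append adds [15, 13] as single element): lst = [10, 9, 15, 13, [15, 13]]

[10, 9, 15, 13, [15, 13]]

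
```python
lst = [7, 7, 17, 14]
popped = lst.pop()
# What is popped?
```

14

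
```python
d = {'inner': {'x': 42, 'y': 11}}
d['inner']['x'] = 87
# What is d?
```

After line 1: d = {'inner': {'x': 42, 'y': 11}}
After line 2 (inner x overwritten): d = {'inner': {'x': 87, 'y': 11}}

{'inner': {'x': 87, 'y': 11}}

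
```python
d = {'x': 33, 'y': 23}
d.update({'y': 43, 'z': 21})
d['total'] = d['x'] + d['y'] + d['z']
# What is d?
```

After line 1: d = {'x': 33, 'y': 23}
After line 2 (y overwritten, z added): d = {'x': 33, 'y': 43, 'z': 21}
After line 3 (total = 33 + 43 + 21 = 97): d = {'x': 33, 'y': 43, 'z': 21, 'total': 97}

{'x': 33, 'y': 43, 'z': 21, 'total': 97}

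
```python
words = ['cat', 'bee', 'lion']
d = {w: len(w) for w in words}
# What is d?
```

{'cat': 3, 'bee': 3, 'lion': 4}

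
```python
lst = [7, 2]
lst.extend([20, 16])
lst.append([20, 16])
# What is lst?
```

After line 1: lst = [7, 2]
After line 2 (extend unpacks [20, 16]): lst = [7, 2, 20, 16]
After line 3 (append adds [20, 16] as single element): lst = [7, 2, 20, 16, [20, 16]]

[7, 2, 20, 16, [20, 16]]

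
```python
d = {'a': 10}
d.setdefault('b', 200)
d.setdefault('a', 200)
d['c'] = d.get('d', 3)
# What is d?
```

After line 1: d = {'a': 10}
After line 2 (setdefault adds 'b'=200): d = {'a': 10, 'b': 200}
After line 3 (setdefault 'a' no-op, already exists): d = {'a': 10, 'b': 200}
After line 4 (get('d', 3) returns default since 'd' not in d): d = {'a': 10, 'b': 200, 'c': 3}

{'a': 10, 'b': 200, 'c': 3}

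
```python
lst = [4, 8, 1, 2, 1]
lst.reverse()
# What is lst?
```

[1, 2, 1, 8, 4]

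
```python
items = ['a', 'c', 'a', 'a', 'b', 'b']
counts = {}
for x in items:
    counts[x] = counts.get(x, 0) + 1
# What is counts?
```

Initial: counts = {}, items = ['a', 'c', 'a', 'a', 'b', 'b']
See 'a': counts = {'a': 1}
See 'c': counts = {'a': 1, 'c': 1}
See 'a': counts = {'a': 2, 'c': 1}
See 'a': counts = {'a': 3, 'c': 1}
See 'b': counts = {'a': 3, 'c': 1, 'b': 1}
See 'b': counts = {'a': 3, 'c': 1, 'b': 2}

{'a': 3, 'c': 1, 'b': 2}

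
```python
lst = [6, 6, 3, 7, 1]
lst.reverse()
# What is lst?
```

[1, 7, 3, 6, 6]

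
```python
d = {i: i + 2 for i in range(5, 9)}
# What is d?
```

{5: 7, 6: 8, 7: 9, 8: 10}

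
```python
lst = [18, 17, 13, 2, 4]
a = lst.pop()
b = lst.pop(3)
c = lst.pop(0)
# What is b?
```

After line 1: lst = [18, 17, 13, 2, 4]
After line 2 (pop() -> a = 4): lst = [18, 17, 13, 2]
After line 3 (pop(3) -> b = 2): lst = [18, 17, 13]
After line 4 (pop(0) -> c = 18): lst = [17, 13]

2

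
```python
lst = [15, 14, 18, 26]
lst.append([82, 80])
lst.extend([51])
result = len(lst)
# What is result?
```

After line 1: lst = [15, 14, 18, 26]
After line 2 (append adds [82, 80] as single element): lst = [15, 14, 18, 26, [82, 80]]
After line 3 (extend unpacks [51], adds 51): lst = [15, 14, 18, 26, [82, 80], 51]
After line 4: result = len(lst) = 6

6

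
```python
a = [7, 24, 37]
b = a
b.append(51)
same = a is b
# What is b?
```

After line 1: a = [7, 24, 37]
After line 2 (b = a is an alias, same object): a = [7, 24, 37], b = [7, 24, 37]
After line 3 (b.append mutates the shared list): a = [7, 24, 37, 51], b = [7, 24, 37, 51]
After line 4 (same = a is b; same object -> True): same = True

[7, 24, 37, 51]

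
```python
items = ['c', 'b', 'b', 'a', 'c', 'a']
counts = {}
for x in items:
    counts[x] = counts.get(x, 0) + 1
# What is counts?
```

Initial: counts = {}, items = ['c', 'b', 'b', 'a', 'c', 'a']
See 'c': counts = {'c': 1}
See 'b': counts = {'c': 1, 'b': 1}
See 'b': counts = {'c': 1, 'b': 2}
See 'a': counts = {'c': 1, 'b': 2, 'a': 1}
See 'c': counts = {'c': 2, 'b': 2, 'a': 1}
See 'a': counts = {'c': 2, 'b': 2, 'a': 2}

{'c': 2, 'b': 2, 'a': 2}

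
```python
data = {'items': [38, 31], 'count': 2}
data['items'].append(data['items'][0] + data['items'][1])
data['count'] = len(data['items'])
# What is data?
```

After line 1: data = {'items': [38, 31], 'count': 2}
After line 2 (append 38 + 31 = 69): data = {'items': [38, 31, 69], 'count': 2}
After line 3 (count = len(items) = 3): data = {'items': [38, 31, 69], 'count': 3}

{'items': [38, 31, 69], 'count': 3}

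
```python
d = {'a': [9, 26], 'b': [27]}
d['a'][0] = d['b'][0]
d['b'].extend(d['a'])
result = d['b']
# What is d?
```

After line 1: d = {'a': [9, 26], 'b': [27]}
After line 2 (a[0] = b[0] = 27): d = {'a': [27, 26], 'b': [27]}
After line 3 (b.extend(a) appends [27, 26]): d = {'a': [27, 26], 'b': [27, 27, 26]}
After line 4: result = d['b'] = [27, 27, 26]

{'a': [27, 26], 'b': [27, 27, 26]}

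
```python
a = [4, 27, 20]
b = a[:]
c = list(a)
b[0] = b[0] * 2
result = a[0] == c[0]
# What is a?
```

After line 1: a = [4, 27, 20]
After line 2 (b = a[:], copy): a = [4, 27, 20], b = [4, 27, 20]
After line 3 (c = list(a) is a copy, new object): c = [4, 27, 20]
After line 4 (b[0] = 4 * 2 = 8; only b mutates (copy)): a = [4, 27, 20], b = [8, 27, 20], c = [4, 27, 20]
After line 5 (a[0] = 4, c[0] = 4; result = True)

[4, 27, 20]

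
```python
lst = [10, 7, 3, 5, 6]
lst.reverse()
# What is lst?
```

[6, 5, 3, 7, 10]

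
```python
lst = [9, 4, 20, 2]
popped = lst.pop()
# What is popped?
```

2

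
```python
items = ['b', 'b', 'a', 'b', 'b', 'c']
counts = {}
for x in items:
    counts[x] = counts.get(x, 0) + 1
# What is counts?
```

Initial: counts = {}, items = ['b', 'b', 'a', 'b', 'b', 'c']
See 'b': counts = {'b': 1}
See 'b': counts = {'b': 2}
See 'a': counts = {'b': 2, 'a': 1}
See 'b': counts = {'b': 3, 'a': 1}
See 'b': counts = {'b': 4, 'a': 1}
See 'c': counts = {'b': 4, 'a': 1, 'c': 1}

{'b': 4, 'a': 1, 'c': 1}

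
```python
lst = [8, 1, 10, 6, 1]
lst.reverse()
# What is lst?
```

[1, 6, 10, 1, 8]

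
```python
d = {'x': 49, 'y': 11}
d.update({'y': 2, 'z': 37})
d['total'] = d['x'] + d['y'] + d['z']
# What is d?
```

After line 1: d = {'x': 49, 'y': 11}
After line 2 (y overwritten, z added): d = {'x': 49, 'y': 2, 'z': 37}
After line 3 (total = 49 + 2 + 37 = 88): d = {'x': 49, 'y': 2, 'z': 37, 'total': 88}

{'x': 49, 'y': 2, 'z': 37, 'total': 88}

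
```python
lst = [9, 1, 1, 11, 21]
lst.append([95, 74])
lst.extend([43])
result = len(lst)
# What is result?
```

After line 1: lst = [9, 1, 1, 11, 21]
After line 2 (append adds [95, 74] as single element): lst = [9, 1, 1, 11, 21, [95, 74]]
After line 3 (extend unpacks [43], adds 43): lst = [9, 1, 1, 11, 21, [95, 74], 43]
After line 4: result = len(lst) = 7

7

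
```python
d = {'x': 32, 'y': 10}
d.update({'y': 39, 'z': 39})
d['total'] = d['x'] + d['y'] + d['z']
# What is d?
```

After line 1: d = {'x': 32, 'y': 10}
After line 2 (y overwritten, z added): d = {'x': 32, 'y': 39, 'z': 39}
After line 3 (total = 32 + 39 + 39 = 110): d = {'x': 32, 'y': 39, 'z': 39, 'total': 110}

{'x': 32, 'y': 39, 'z': 39, 'total': 110}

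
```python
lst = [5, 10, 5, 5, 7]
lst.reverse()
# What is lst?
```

[7, 5, 5, 10, 5]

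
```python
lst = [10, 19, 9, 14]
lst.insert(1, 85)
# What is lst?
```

[10, 85, 19, 9, 14]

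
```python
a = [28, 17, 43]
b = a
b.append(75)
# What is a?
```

After line 1: a = [28, 17, 43]
After line 2 (b = a is an alias, same object): a = [28, 17, 43], b = [28, 17, 43]
After line 3 (b.append mutates the shared list): a = [28, 17, 43, 75], b = [28, 17, 43, 75]

[28, 17, 43, 75]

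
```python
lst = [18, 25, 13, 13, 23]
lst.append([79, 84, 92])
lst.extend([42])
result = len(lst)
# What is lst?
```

After line 1: lst = [18, 25, 13, 13, 23]
After line 2 (append adds [79, 84, 92] as single element): lst = [18, 25, 13, 13, 23, [79, 84, 92]]
After line 3 (extend unpacks [42], adds 42): lst = [18, 25, 13, 13, 23, [79, 84, 92], 42]
After line 4: result = len(lst) = 7

[18, 25, 13, 13, 23, [79, 84, 92], 42]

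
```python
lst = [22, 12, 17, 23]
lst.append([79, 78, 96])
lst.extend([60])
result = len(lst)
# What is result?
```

After line 1: lst = [22, 12, 17, 23]
After line 2 (append adds [79, 78, 96] as single element): lst = [22, 12, 17, 23, [79, 78, 96]]
After line 3 (extend unpacks [60], adds 60): lst = [22, 12, 17, 23, [79, 78, 96], 60]
After line 4: result = len(lst) = 6

6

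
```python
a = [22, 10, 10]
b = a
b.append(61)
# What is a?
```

After line 1: a = [22, 10, 10]
After line 2 (b = a is an alias, same object): a = [22, 10, 10], b = [22, 10, 10]
After line 3 (b.append mutates the shared list): a = [22, 10, 10, 61], b = [22, 10, 10, 61]

[22, 10, 10, 61]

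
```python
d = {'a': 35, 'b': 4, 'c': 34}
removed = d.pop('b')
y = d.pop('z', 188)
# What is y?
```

After line 1: d = {'a': 35, 'b': 4, 'c': 34}
After line 2 (pop 'b' returns 4): d = {'a': 35, 'c': 34}, removed = 4
After line 3 (pop 'z' missing, returns default 188): d = {'a': 35, 'c': 34}, y = 188

188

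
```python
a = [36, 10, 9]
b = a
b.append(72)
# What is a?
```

After line 1: a = [36, 10, 9]
After line 2 (b = a is an alias, same object): a = [36, 10, 9], b = [36, 10, 9]
After line 3 (b.append mutates the shared list): a = [36, 10, 9, 72], b = [36, 10, 9, 72]

[36, 10, 9, 72]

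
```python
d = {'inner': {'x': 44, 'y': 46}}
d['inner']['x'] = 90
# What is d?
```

After line 1: d = {'inner': {'x': 44, 'y': 46}}
After line 2 (inner x overwritten): d = {'inner': {'x': 90, 'y': 46}}

{'inner': {'x': 90, 'y': 46}}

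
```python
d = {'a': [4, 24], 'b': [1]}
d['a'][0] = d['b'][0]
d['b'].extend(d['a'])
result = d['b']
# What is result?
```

After line 1: d = {'a': [4, 24], 'b': [1]}
After line 2 (a[0] = b[0] = 1): d = {'a': [1, 24], 'b': [1]}
After line 3 (b.extend(a) appends [1, 24]): d = {'a': [1, 24], 'b': [1, 1, 24]}
After line 4: result = d['b'] = [1, 1, 24]

[1, 1, 24]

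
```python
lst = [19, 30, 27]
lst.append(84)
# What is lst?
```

[19, 30, 27, 84]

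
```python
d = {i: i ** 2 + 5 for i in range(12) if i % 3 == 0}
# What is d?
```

{0: 5, 3: 14, 6: 41, 9: 86}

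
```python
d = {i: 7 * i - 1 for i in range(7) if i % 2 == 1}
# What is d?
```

{1: 6, 3: 20, 5: 34}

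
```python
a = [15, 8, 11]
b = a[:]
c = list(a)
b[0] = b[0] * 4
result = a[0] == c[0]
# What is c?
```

After line 1: a = [15, 8, 11]
After line 2 (b = a[:], copy): a = [15, 8, 11], b = [15, 8, 11]
After line 3 (c = list(a) is a copy, new object): c = [15, 8, 11]
After line 4 (b[0] = 15 * 4 = 60; only b mutates (copy)): a = [15, 8, 11], b = [60, 8, 11], c = [15, 8, 11]
After line 5 (a[0] = 15, c[0] = 15; result = True)

[15, 8, 11]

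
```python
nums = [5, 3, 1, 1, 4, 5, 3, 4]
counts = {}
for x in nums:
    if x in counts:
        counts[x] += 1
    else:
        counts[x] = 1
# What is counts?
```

Initial: counts = {}, nums = [5, 3, 1, 1, 4, 5, 3, 4]
See 5: counts = {5: 1}
See 3: counts = {5: 1, 3: 1}
See 1: counts = {5: 1, 3: 1, 1: 1}
See 1: counts = {5: 1, 3: 1, 1: 2}
See 4: counts = {5: 1, 3: 1, 1: 2, 4: 1}
See 5: counts = {5: 2, 3: 1, 1: 2, 4: 1}
See 3: counts = {5: 2, 3: 2, 1: 2, 4: 1}
See 4: counts = {5: 2, 3: 2, 1: 2, 4: 2}

{5: 2, 3: 2, 1: 2, 4: 2}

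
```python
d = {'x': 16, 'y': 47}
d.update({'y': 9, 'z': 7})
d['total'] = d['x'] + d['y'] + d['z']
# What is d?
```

After line 1: d = {'x': 16, 'y': 47}
After line 2 (y overwritten, z added): d = {'x': 16, 'y': 9, 'z': 7}
After line 3 (total = 16 + 9 + 7 = 32): d = {'x': 16, 'y': 9, 'z': 7, 'total': 32}

{'x': 16, 'y': 9, 'z': 7, 'total': 32}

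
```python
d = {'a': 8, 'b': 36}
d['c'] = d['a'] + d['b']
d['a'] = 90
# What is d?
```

After line 1: d = {'a': 8, 'b': 36}
After line 2 (d['c'] = 8 + 36): d = {'a': 8, 'b': 36, 'c': 44}
After line 3: d = {'a': 90, 'b': 36, 'c': 44}

{'a': 90, 'b': 36, 'c': 44}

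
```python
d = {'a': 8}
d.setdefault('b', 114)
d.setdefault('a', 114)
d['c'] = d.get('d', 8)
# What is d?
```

After line 1: d = {'a': 8}
After line 2 (setdefault adds 'b'=114): d = {'a': 8, 'b': 114}
After line 3 (setdefault 'a' no-op, already exists): d = {'a': 8, 'b': 114}
After line 4 (get('d', 8) returns default since 'd' not in d): d = {'a': 8, 'b': 114, 'c': 8}

{'a': 8, 'b': 114, 'c': 8}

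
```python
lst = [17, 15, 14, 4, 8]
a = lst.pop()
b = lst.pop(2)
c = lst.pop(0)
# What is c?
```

After line 1: lst = [17, 15, 14, 4, 8]
After line 2 (pop() -> a = 8): lst = [17, 15, 14, 4]
After line 3 (pop(2) -> b = 14): lst = [17, 15, 4]
After line 4 (pop(0) -> c = 17): lst = [15, 4]

17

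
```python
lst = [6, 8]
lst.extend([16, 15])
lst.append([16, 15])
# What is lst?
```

After line 1: lst = [6, 8]
After line 2 (extend unpacks [16, 15]): lst = [6, 8, 16, 15]
After line 3 (append adds [16, 15] as single element): lst = [6, 8, 16, 15, [16, 15]]

[6, 8, 16, 15, [16, 15]]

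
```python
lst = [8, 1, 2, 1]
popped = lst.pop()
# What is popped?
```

1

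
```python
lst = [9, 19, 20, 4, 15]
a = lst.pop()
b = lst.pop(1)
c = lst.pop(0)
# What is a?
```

After line 1: lst = [9, 19, 20, 4, 15]
After line 2 (pop() -> a = 15): lst = [9, 19, 20, 4]
After line 3 (pop(1) -> b = 19): lst = [9, 20, 4]
After line 4 (pop(0) -> c = 9): lst = [20, 4]

15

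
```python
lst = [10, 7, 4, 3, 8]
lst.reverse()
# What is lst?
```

[8, 3, 4, 7, 10]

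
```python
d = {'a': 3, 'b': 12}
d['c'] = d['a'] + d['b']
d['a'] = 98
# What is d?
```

After line 1: d = {'a': 3, 'b': 12}
After line 2 (d['c'] = 3 + 12): d = {'a': 3, 'b': 12, 'c': 15}
After line 3: d = {'a': 98, 'b': 12, 'c': 15}

{'a': 98, 'b': 12, 'c': 15}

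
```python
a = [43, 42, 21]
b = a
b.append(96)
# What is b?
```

After line 1: a = [43, 42, 21]
After line 2 (b = a is an alias, same object): a = [43, 42, 21], b = [43, 42, 21]
After line 3 (b.append mutates the shared list): a = [43, 42, 21, 96], b = [43, 42, 21, 96]

[43, 42, 21, 96]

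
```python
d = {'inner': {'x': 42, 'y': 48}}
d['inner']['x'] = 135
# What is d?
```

After line 1: d = {'inner': {'x': 42, 'y': 48}}
After line 2 (inner x overwritten): d = {'inner': {'x': 135, 'y': 48}}

{'inner': {'x': 135, 'y': 48}}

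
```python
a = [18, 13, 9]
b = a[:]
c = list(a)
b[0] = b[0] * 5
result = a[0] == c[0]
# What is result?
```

After line 1: a = [18, 13, 9]
After line 2 (b = a[:], copy): a = [18, 13, 9], b = [18, 13, 9]
After line 3 (c = list(a) is a copy, new object): c = [18, 13, 9]
After line 4 (b[0] = 18 * 5 = 90; only b mutates (copy)): a = [18, 13, 9], b = [90, 13, 9], c = [18, 13, 9]
After line 5 (a[0] = 18, c[0] = 18; result = True)

True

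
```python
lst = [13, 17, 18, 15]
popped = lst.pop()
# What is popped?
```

15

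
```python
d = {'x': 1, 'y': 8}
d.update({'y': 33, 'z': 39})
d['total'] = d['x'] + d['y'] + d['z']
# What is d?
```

After line 1: d = {'x': 1, 'y': 8}
After line 2 (y overwritten, z added): d = {'x': 1, 'y': 33, 'z': 39}
After line 3 (total = 1 + 33 + 39 = 73): d = {'x': 1, 'y': 33, 'z': 39, 'total': 73}

{'x': 1, 'y': 33, 'z': 39, 'total': 73}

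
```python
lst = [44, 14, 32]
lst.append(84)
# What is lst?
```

[44, 14, 32, 84]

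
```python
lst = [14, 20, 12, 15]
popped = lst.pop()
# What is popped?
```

15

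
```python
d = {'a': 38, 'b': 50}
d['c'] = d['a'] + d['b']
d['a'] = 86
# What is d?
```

After line 1: d = {'a': 38, 'b': 50}
After line 2 (d['c'] = 38 + 50): d = {'a': 38, 'b': 50, 'c': 88}
After line 3: d = {'a': 86, 'b': 50, 'c': 88}

{'a': 86, 'b': 50, 'c': 88}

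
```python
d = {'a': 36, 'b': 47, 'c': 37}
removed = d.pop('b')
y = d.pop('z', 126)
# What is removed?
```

After line 1: d = {'a': 36, 'b': 47, 'c': 37}
After line 2 (pop 'b' returns 47): d = {'a': 36, 'c': 37}, removed = 47
After line 3 (pop 'z' missing, returns default 126): d = {'a': 36, 'c': 37}, y = 126

47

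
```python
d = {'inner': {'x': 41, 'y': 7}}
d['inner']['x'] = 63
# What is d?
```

After line 1: d = {'inner': {'x': 41, 'y': 7}}
After line 2 (inner x overwritten): d = {'inner': {'x': 63, 'y': 7}}

{'inner': {'x': 63, 'y': 7}}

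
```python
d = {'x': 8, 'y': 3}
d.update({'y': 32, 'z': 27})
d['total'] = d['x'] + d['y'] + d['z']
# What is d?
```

After line 1: d = {'x': 8, 'y': 3}
After line 2 (y overwritten, z added): d = {'x': 8, 'y': 32, 'z': 27}
After line 3 (total = 8 + 32 + 27 = 67): d = {'x': 8, 'y': 32, 'z': 27, 'total': 67}

{'x': 8, 'y': 32, 'z': 27, 'total': 67}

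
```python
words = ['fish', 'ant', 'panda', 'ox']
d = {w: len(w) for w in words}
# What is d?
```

{'fish': 4, 'ant': 3, 'panda': 5, 'ox': 2}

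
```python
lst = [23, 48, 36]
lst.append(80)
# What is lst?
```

[23, 48, 36, 80]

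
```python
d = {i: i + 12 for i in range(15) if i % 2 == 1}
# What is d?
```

{1: 13, 3: 15, 5: 17, 7: 19, 9: 21, 11: 23, 13: 25}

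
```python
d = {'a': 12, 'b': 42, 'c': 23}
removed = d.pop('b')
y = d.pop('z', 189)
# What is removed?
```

After line 1: d = {'a': 12, 'b': 42, 'c': 23}
After line 2 (pop 'b' returns 42): d = {'a': 12, 'c': 23}, removed = 42
After line 3 (pop 'z' missing, returns default 189): d = {'a': 12, 'c': 23}, y = 189

42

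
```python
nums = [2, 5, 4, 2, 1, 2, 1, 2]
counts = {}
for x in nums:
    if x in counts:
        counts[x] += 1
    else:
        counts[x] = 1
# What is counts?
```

Initial: counts = {}, nums = [2, 5, 4, 2, 1, 2, 1, 2]
See 2: counts = {2: 1}
See 5: counts = {2: 1, 5: 1}
See 4: counts = {2: 1, 5: 1, 4: 1}
See 2: counts = {2: 2, 5: 1, 4: 1}
See 1: counts = {2: 2, 5: 1, 4: 1, 1: 1}
See 2: counts = {2: 3, 5: 1, 4: 1, 1: 1}
See 1: counts = {2: 3, 5: 1, 4: 1, 1: 2}
See 2: counts = {2: 4, 5: 1, 4: 1, 1: 2}

{2: 4, 5: 1, 4: 1, 1: 2}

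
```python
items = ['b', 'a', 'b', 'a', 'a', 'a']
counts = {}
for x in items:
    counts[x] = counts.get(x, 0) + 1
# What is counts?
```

Initial: counts = {}, items = ['b', 'a', 'b', 'a', 'a', 'a']
See 'b': counts = {'b': 1}
See 'a': counts = {'b': 1, 'a': 1}
See 'b': counts = {'b': 2, 'a': 1}
See 'a': counts = {'b': 2, 'a': 2}
See 'a': counts = {'b': 2, 'a': 3}
See 'a': counts = {'b': 2, 'a': 4}

{'b': 2, 'a': 4}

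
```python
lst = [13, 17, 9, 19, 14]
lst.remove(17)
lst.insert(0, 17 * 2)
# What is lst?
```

After line 1: lst = [13, 17, 9, 19, 14]
After line 2 (remove first 17): lst = [13, 9, 19, 14]
After line 3 (insert 34 at index 0): lst = [34, 13, 9, 19, 14]

[34, 13, 9, 19, 14]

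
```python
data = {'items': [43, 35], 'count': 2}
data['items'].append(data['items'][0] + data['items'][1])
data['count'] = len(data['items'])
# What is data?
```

After line 1: data = {'items': [43, 35], 'count': 2}
After line 2 (append 43 + 35 = 78): data = {'items': [43, 35, 78], 'count': 2}
After line 3 (count = len(items) = 3): data = {'items': [43, 35, 78], 'count': 3}

{'items': [43, 35, 78], 'count': 3}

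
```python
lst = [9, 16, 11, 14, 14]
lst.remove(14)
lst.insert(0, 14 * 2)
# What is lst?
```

After line 1: lst = [9, 16, 11, 14, 14]
After line 2 (remove first 14): lst = [9, 16, 11, 14]
After line 3 (insert 28 at index 0): lst = [28, 9, 16, 11, 14]

[28, 9, 16, 11, 14]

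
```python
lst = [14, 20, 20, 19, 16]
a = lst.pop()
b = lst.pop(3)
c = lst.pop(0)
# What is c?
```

After line 1: lst = [14, 20, 20, 19, 16]
After line 2 (pop() -> a = 16): lst = [14, 20, 20, 19]
After line 3 (pop(3) -> b = 19): lst = [14, 20, 20]
After line 4 (pop(0) -> c = 14): lst = [20, 20]

14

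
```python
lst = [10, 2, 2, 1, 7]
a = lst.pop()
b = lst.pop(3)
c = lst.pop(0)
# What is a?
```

After line 1: lst = [10, 2, 2, 1, 7]
After line 2 (pop() -> a = 7): lst = [10, 2, 2, 1]
After line 3 (pop(3) -> b = 1): lst = [10, 2, 2]
After line 4 (pop(0) -> c = 10): lst = [2, 2]

7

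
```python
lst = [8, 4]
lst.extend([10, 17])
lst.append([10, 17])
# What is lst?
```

After line 1: lst = [8, 4]
After line 2 (extend unpacks [10, 17]): lst = [8, 4, 10, 17]
After line 3 (append adds [10, 17] as single element): lst = [8, 4, 10, 17, [10, 17]]

[8, 4, 10, 17, [10, 17]]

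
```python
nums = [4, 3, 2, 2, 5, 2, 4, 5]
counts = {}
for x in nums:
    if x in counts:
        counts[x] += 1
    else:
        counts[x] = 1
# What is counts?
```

Initial: counts = {}, nums = [4, 3, 2, 2, 5, 2, 4, 5]
See 4: counts = {4: 1}
See 3: counts = {4: 1, 3: 1}
See 2: counts = {4: 1, 3: 1, 2: 1}
See 2: counts = {4: 1, 3: 1, 2: 2}
See 5: counts = {4: 1, 3: 1, 2: 2, 5: 1}
See 2: counts = {4: 1, 3: 1, 2: 3, 5: 1}
See 4: counts = {4: 2, 3: 1, 2: 3, 5: 1}
See 5: counts = {4: 2, 3: 1, 2: 3, 5: 2}

{4: 2, 3: 1, 2: 3, 5: 2}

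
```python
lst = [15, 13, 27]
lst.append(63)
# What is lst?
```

[15, 13, 27, 63]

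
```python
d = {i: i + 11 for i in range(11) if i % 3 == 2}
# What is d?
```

{2: 13, 5: 16, 8: 19}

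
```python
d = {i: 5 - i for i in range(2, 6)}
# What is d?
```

{2: 3, 3: 2, 4: 1, 5: 0}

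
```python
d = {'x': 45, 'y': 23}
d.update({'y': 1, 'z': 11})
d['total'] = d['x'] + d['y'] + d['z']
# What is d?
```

After line 1: d = {'x': 45, 'y': 23}
After line 2 (y overwritten, z added): d = {'x': 45, 'y': 1, 'z': 11}
After line 3 (total = 45 + 1 + 11 = 57): d = {'x': 45, 'y': 1, 'z': 11, 'total': 57}

{'x': 45, 'y': 1, 'z': 11, 'total': 57}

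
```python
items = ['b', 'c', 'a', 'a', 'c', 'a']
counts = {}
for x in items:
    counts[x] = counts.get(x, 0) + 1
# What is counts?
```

Initial: counts = {}, items = ['b', 'c', 'a', 'a', 'c', 'a']
See 'b': counts = {'b': 1}
See 'c': counts = {'b': 1, 'c': 1}
See 'a': counts = {'b': 1, 'c': 1, 'a': 1}
See 'a': counts = {'b': 1, 'c': 1, 'a': 2}
See 'c': counts = {'b': 1, 'c': 2, 'a': 2}
See 'a': counts = {'b': 1, 'c': 2, 'a': 3}

{'b': 1, 'c': 2, 'a': 3}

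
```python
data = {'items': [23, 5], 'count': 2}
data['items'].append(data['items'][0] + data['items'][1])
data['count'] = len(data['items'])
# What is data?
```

After line 1: data = {'items': [23, 5], 'count': 2}
After line 2 (append 23 + 5 = 28): data = {'items': [23, 5, 28], 'count': 2}
After line 3 (count = len(items) = 3): data = {'items': [23, 5, 28], 'count': 3}

{'items': [23, 5, 28], 'count': 3}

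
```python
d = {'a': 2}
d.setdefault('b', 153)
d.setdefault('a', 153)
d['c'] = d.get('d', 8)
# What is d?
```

After line 1: d = {'a': 2}
After line 2 (setdefault adds 'b'=153): d = {'a': 2, 'b': 153}
After line 3 (setdefault 'a' no-op, already exists): d = {'a': 2, 'b': 153}
After line 4 (get('d', 8) returns default since 'd' not in d): d = {'a': 2, 'b': 153, 'c': 8}

{'a': 2, 'b': 153, 'c': 8}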